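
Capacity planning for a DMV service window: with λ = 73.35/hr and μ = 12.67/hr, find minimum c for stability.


Stability requires cμ > λ ⇔ c > λ/μ.
λ/μ = 73.35/12.67 = 5.7893
Minimum integer c = ⌊5.7893⌋ + 1 = 6
Check: 6·12.67 = 76.02 > 73.35, while 5·12.67 = 63.35 ≤ 73.35

Final: 6 servers


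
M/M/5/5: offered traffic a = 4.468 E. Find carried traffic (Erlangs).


B(5,4.468) = 0.240263 (Erlang-B)
Carried load = a(1 − B) = 4.468·(1 − 0.240263) = 4.468·0.759737 = 3.3945 E

Final: 3.3945 Erlangs


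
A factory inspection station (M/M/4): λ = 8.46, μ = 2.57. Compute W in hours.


a = 3.2918; ρ = 0.8230; P₀ = 0.023100
Lq = P₀·a^c·ρ/(c!(1−ρ)²) = 2.96736
Wq = Lq/λ = 2.96736/8.46 = 0.35075 hr
W = Wq + 1/μ = 0.35075 + 0.38911 = 0.73986 hr

Final: 0.73986 hr


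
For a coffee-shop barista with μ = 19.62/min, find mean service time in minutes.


Mean service time = 1/μ = 1/19.62 minute = 0.05097 minute
In minutes: 0.05097 × 1 = 0.05097 min

Final: 0.05097 min


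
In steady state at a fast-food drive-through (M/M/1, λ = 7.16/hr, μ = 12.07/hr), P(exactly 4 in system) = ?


ρ = 7.16/12.07 = 0.5932
P_n = (1−ρ)·ρ^n = (1 − 0.5932)·0.5932^4 = 0.4068·0.123829 = 0.050373

Final: 0.050373


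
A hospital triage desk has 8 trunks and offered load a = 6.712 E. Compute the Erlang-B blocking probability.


B(c,a) = (a^c/c!) / Σ_{k=0}^{c} a^k/k!
a^8/8! = 102.163334
Σ terms (k=0..8): 1.00000 + 6.71200 + 22.52547 + 50.39699 + 84.56615 + 113.52160 + 126.99283 + 121.76798 + 102.16333 = 629.646347
B = 102.163334/629.646347 = 0.162255

Final: 0.162255


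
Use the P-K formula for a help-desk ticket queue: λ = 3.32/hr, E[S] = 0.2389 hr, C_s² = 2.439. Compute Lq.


ρ = λ·E[S] = 3.32·0.2389 = 0.7931
Lq = ρ²(1+C_s²)/(2(1−ρ)) = 0.6291·(1+2.439)/(2·0.2069)
= 0.6291·3.4390/0.4137 = 5.22939

Final: 5.22939


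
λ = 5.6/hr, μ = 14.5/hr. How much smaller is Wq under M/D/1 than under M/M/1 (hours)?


ρ = 5.6/14.5 = 0.3862
Wq(M/M/1) = ρ/(μ−λ) = 0.3862/8.90 = 0.04339 hr
Wq(M/D/1) = ρ/(2(μ−λ)) = 0.02170 hr
Savings = 0.04339 − 0.02170 = 0.02170 hr

Final: 0.02170 hr


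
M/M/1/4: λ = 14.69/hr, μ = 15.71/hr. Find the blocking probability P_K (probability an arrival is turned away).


ρ = λ/μ = 14.69/15.71 = 0.9351
P_K = (1−ρ)ρ^K/(1−ρ^(K+1)) = (0.06493·0.764509)/(1 − 0.714872)
= 0.049637/0.285128 = 0.174087

Final: 0.174087


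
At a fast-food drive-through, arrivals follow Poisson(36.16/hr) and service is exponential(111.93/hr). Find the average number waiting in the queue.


ρ = 36.16/111.93 = 0.3231
Lq = ρ²/(1−ρ) = 0.1044/0.6769 = 0.1542

Final: 0.1542


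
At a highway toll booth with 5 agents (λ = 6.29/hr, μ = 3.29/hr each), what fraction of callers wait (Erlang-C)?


a = λ/μ = 1.9119; ρ = a/5 = 0.3824
P₀ = 0.146941 (from M/M/c formula)
C(c,a) = [a^c/(c!(1−ρ))]·P₀ = [25.54311/(120·0.6176)]·0.146941
= 0.34464·0.146941 = 0.050642

Final: 0.050642


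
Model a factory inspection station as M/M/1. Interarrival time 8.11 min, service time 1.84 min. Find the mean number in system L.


λ = 60/8.11 = 7.3983 /hr
μ = 60/1.84 = 32.6087 /hr
ρ = λ/μ = 7.3983/32.6087 = 0.2269
L = ρ/(1−ρ) = 0.2269/0.7731 = 0.2935

Final: 0.2935


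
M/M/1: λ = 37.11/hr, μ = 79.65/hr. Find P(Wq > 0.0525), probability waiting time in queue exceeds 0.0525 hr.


ρ = 37.11/79.65 = 0.4659
P(Wq > t) = ρ·e^{−(μ−λ)t} = 0.4659·e^{−2.2334}
= 0.4659·0.107169 = 0.049931

Final: 0.049931


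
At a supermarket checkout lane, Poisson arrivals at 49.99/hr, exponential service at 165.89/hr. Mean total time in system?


W = 1/(μ−λ) = 1/(165.89 − 49.99) = 1/115.90 = 0.008628 hr

Final: 0.008628 hr


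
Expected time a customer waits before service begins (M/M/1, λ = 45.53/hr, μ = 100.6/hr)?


ρ = 45.53/100.6 = 0.4526
Wq = ρ/(μ−λ) = 0.4526/(100.6 − 45.53) = 0.4526/55.07 = 0.008218 hr

Final: 0.008218 hr


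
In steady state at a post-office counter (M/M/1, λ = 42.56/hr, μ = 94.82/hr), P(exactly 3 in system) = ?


ρ = 42.56/94.82 = 0.4489
P_n = (1−ρ)·ρ^n = (1 − 0.4489)·0.4489^3 = 0.5511·0.090428 = 0.049840

Final: 0.049840


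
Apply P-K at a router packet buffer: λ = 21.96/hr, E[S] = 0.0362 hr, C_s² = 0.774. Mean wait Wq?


ρ = λ·E[S] = 21.96·0.0362 = 0.7950
E[S²] = E[S]²(1+C_s²) = 0.0362²·(1+0.774) = 0.002325
Wq = λ·E[S²]/(2(1−ρ)) = 21.96·0.002325/(2·0.2050) = 0.12449 hr

Final: 0.12449 hr


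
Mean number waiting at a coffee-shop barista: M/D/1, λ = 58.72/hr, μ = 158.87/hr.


ρ = 58.72/158.87 = 0.3696
M/D/1: Lq = ρ²/(2(1−ρ)) = 0.1366/(2·0.6304) = 0.10836

Final: 0.10836


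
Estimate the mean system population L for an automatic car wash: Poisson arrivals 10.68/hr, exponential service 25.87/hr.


ρ = λ/μ = 10.68/25.87 = 0.4128
L = ρ/(1−ρ) = 0.4128/(1 − 0.4128) = 0.4128/0.5872 = 0.7031

Final: 0.7031


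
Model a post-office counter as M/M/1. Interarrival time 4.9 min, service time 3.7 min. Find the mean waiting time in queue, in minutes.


λ = 60/4.9 = 12.2449 /hr
μ = 60/3.7 = 16.2162 /hr
ρ = λ/μ = 12.2449/16.2162 = 0.7551
Wq = ρ/(μ−λ) = 0.7551/(16.2162−12.2449) = 0.19014 hr
In minutes: 0.19014·60 = 11.408 min

Final: 11.408 min


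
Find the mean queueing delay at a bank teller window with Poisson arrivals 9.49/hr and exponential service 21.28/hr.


ρ = 9.49/21.28 = 0.4460
Wq = ρ/(μ−λ) = 0.4460/(21.28 − 9.49) = 0.4460/11.79 = 0.03783 hr

Final: 0.03783 hr


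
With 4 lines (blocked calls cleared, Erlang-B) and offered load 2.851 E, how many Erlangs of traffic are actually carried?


B(4,2.851) = 0.189455 (Erlang-B)
Carried load = a(1 − B) = 2.851·(1 − 0.189455) = 2.851·0.810545 = 2.3109 E

Final: 2.3109 Erlangs


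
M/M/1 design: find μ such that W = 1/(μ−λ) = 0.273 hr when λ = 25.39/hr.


W = 1/(μ−λ) ⇒ μ − λ = 1/W = 1/0.273 = 3.6630
μ = λ + 1/W = 25.39 + 3.6630 = 29.0530 per hr

Final: 29.0530 /hr


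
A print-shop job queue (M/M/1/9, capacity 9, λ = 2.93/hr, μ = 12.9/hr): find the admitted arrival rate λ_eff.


ρ = 0.2271; P_K = (1−ρ)ρ^9/(1−ρ^10) = 0.000001243
λ_eff = λ(1 − P_K) = 2.93·(1 − 0.000001243) = 2.93·0.999999 = 2.9300 /hr

Final: 2.9300 /hr


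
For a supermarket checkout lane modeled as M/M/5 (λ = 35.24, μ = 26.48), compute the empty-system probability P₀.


a = λ/μ = 35.24/26.48 = 1.3308; ρ = a/c = 0.2662
Σ_{k=0}^{4} a^k/k! (terms k=0..4) = 1.00000 + 1.33082 + 0.88554 + 0.39283 + 0.13070 = 3.73987
Tail: a^5/(5!(1−ρ)) = 4.17436/(120·0.7338) = 0.04740
P₀ = 1/(3.73987 + 0.04740) = 1/3.78728 = 0.264042

Final: 0.264042


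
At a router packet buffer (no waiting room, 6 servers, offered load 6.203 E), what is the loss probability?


B(c,a) = (a^c/c!) / Σ_{k=0}^{c} a^k/k!
a^6/6! = 79.118527
Σ terms (k=0..6): 1.00000 + 6.20300 + 19.23860 + 39.77902 + 61.68732 + 76.52929 + 79.11853 = 283.555755
B = 79.118527/283.555755 = 0.279023

Final: 0.279023


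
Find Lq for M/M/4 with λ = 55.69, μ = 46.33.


a = λ/μ = 1.2020; ρ = a/4 = 0.3005
P₀ = 0.299555
Lq = P₀·a^c·ρ / (c!·(1−ρ)²) = 0.299555·2.08766·0.3005/(24·0.48929)
= 0.01600

Final: 0.01600


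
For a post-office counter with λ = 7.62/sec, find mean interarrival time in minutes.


Mean interarrival time = 1/λ = 1/7.62 second = 0.13123 second
In minutes: 0.13123 × 0.0166667 = 0.002187 min

Final: 0.002187 min


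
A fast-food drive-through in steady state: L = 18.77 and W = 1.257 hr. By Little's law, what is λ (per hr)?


λ = L/W = 18.77/1.257 = 14.9324 /hr

Final: 14.9324 /hr


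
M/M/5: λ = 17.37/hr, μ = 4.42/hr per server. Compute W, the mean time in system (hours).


a = 3.9299; ρ = 0.7860; P₀ = 0.014451
Lq = P₀·a^c·ρ/(c!(1−ρ)²) = 1.93672
Wq = Lq/λ = 1.93672/17.37 = 0.11150 hr
W = Wq + 1/μ = 0.11150 + 0.22624 = 0.33774 hr

Final: 0.33774 hr


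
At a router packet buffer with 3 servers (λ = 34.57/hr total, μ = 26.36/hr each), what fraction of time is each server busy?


ρ = λ/(cμ) = 34.57/(3·26.36) = 34.57/79.08 = 0.4372

Final: 0.4372


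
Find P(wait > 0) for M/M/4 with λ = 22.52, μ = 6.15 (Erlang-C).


a = λ/μ = 3.6618; ρ = a/4 = 0.9154
P₀ = 0.009246 (from M/M/c formula)
C(c,a) = [a^c/(c!(1−ρ))]·P₀ = [179.79313/(24·0.08455)]·0.009246
= 88.59998·0.009246 = 0.819237

Final: 0.819237


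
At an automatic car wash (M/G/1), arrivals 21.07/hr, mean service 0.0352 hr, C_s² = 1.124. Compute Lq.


ρ = λ·E[S] = 21.07·0.0352 = 0.7417
Lq = ρ²(1+C_s²)/(2(1−ρ)) = 0.5501·(1+1.124)/(2·0.2583)
= 0.5501·2.1240/0.5167 = 2.26128

Final: 2.26128


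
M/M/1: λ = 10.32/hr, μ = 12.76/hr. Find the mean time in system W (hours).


W = 1/(μ−λ) = 1/(12.76 − 10.32) = 1/2.44 = 0.4098 hr

Final: 0.4098 hr


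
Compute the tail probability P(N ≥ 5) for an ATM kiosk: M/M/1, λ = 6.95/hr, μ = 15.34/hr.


ρ = 6.95/15.34 = 0.4531
P(N ≥ n) = ρ^n = 0.4531^5 = 0.019090

Final: 0.019090


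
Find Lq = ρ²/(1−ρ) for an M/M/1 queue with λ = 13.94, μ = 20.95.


ρ = 13.94/20.95 = 0.6654
Lq = ρ²/(1−ρ) = 0.4427/0.3346 = 1.3232

Final: 1.3232


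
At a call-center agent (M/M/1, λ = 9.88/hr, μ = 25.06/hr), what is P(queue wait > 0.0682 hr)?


ρ = 9.88/25.06 = 0.3943
P(Wq > t) = ρ·e^{−(μ−λ)t} = 0.3943·e^{−1.0353}
= 0.3943·0.355128 = 0.140011

Final: 0.140011


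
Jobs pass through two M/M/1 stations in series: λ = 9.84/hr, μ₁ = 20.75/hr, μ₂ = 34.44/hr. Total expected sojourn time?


Each node sees arrival rate λ = 9.84/hr (tandem ⇒ throughput preserved).
W₁ = 1/(μ₁−λ) = 1/(20.75−9.84) = 0.09166 hr
W₂ = 1/(μ₂−λ) = 1/(34.44−9.84) = 0.04065 hr
W_total = W₁ + W₂ = 0.09166 + 0.04065 = 0.13231 hr

Final: 0.13231 hr


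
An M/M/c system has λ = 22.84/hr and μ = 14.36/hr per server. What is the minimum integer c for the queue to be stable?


Stability requires cμ > λ ⇔ c > λ/μ.
λ/μ = 22.84/14.36 = 1.5905
Minimum integer c = ⌊1.5905⌋ + 1 = 2
Check: 2·14.36 = 28.72 > 22.84, while 1·14.36 = 14.36 ≤ 22.84

Final: 2 servers


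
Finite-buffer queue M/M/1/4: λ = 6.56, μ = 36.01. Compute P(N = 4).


ρ = λ/μ = 6.56/36.01 = 0.1822
P_K = (1−ρ)ρ^K/(1−ρ^(K+1)) = (0.8178·0.001101)/(1 − 0.0002006)
= 0.0009007/0.999799 = 0.0009009

Final: 0.0009009


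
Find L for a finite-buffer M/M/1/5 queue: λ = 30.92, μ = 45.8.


ρ = 30.92/45.8 = 0.6751
L = ρ[1 − (K+1)ρ^K + Kρ^(K+1)] / [(1−ρ)(1−ρ^(K+1))]
Numerator: 0.6751·(1 − 6·0.140239 + 5·0.094677) = 0.426634
Denominator: (0.3249)·(0.905323) = 0.294131
L = 0.426634/0.294131 = 1.4505

Final: 1.4505


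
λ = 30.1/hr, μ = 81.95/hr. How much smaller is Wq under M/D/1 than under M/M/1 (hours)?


ρ = 30.1/81.95 = 0.3673
Wq(M/M/1) = ρ/(μ−λ) = 0.3673/51.85 = 0.007084 hr
Wq(M/D/1) = ρ/(2(μ−λ)) = 0.003542 hr
Savings = 0.007084 − 0.003542 = 0.003542 hr

Final: 0.003542 hr


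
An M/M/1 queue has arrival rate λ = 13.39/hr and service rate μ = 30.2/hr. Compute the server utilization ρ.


ρ = λ/μ = 13.39/30.2 = 0.4434

Final: 0.4434


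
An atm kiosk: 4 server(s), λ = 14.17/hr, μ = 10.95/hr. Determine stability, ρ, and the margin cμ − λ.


Total capacity cμ = 4·10.95 = 43.80/hr
ρ = λ/(cμ) = 14.17/43.80 = 0.3235
Stable ⇔ ρ < 1: YES
Spare capacity = cμ − λ = 43.80 − 14.17 = 29.63/hr

Final: ρ = 0.3235; stable; margin = 29.63/hr


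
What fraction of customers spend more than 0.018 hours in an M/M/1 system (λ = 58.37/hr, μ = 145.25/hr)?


W ~ Exponential(μ−λ) for M/M/1.
μ − λ = 145.25 − 58.37 = 86.8800
P(W > t) = e^{−(μ−λ)t} = e^{−1.5638} = 0.209331

Final: 0.209331


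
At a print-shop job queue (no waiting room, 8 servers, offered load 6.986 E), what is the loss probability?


B(c,a) = (a^c/c!) / Σ_{k=0}^{c} a^k/k!
a^8/8! = 140.704545
Σ terms (k=0..8): 1.00000 + 6.98600 + 24.40210 + 56.82435 + 99.24373 + 138.66334 + 161.45035 + 161.12745 + 140.70455 = 790.401867
B = 140.704545/790.401867 = 0.178016

Final: 0.178016


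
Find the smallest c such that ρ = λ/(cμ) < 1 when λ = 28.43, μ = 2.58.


Stability requires cμ > λ ⇔ c > λ/μ.
λ/μ = 28.43/2.58 = 11.0194
Minimum integer c = ⌊11.0194⌋ + 1 = 12
Check: 12·2.58 = 30.96 > 28.43, while 11·2.58 = 28.38 ≤ 28.43

Final: 12 servers


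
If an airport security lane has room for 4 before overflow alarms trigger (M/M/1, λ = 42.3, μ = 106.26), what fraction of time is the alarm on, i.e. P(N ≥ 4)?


ρ = 42.3/106.26 = 0.3981
P(N ≥ n) = ρ^n = 0.3981^4 = 0.025112

Final: 0.025112


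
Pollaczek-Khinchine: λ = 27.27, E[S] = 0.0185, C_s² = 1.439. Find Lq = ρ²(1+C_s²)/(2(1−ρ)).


ρ = λ·E[S] = 27.27·0.0185 = 0.5045
Lq = ρ²(1+C_s²)/(2(1−ρ)) = 0.2545·(1+1.439)/(2·0.4955)
= 0.2545·2.4390/0.9910 = 0.62639

Final: 0.62639


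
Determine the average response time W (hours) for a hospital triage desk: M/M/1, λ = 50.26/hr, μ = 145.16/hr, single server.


W = 1/(μ−λ) = 1/(145.16 − 50.26) = 1/94.90 = 0.01054 hr

Final: 0.01054 hr


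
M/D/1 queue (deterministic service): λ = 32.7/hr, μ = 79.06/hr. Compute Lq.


ρ = 32.7/79.06 = 0.4136
M/D/1: Lq = ρ²/(2(1−ρ)) = 0.1711/(2·0.5864) = 0.14587

Final: 0.14587


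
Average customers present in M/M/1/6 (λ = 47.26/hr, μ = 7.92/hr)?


ρ = 47.26/7.92 = 5.9672
L = ρ[1 − (K+1)ρ^K + Kρ^(K+1)] / [(1−ρ)(1−ρ^(K+1))]
Numerator: 5.9672·(1 − 7·45145.161838 + 6·269388.932890) = 7759223.564495
Denominator: (-4.9672)·(-269387.932890) = 1338096.121197
L = 7759223.564495/1338096.121197 = 5.7987

Final: 5.7987


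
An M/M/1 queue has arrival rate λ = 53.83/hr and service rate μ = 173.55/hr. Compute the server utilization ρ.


ρ = λ/μ = 53.83/173.55 = 0.3102

Final: 0.3102


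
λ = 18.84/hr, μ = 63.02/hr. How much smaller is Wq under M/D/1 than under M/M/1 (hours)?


ρ = 18.84/63.02 = 0.2990
Wq(M/M/1) = ρ/(μ−λ) = 0.2990/44.18 = 0.006767 hr
Wq(M/D/1) = ρ/(2(μ−λ)) = 0.003383 hr
Savings = 0.006767 − 0.003383 = 0.003383 hr

Final: 0.003383 hr


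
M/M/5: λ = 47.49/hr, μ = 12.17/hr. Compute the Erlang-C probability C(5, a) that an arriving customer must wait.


a = λ/μ = 3.9022; ρ = a/5 = 0.7804
P₀ = 0.015055 (from M/M/c formula)
C(c,a) = [a^c/(c!(1−ρ))]·P₀ = [904.81118/(120·0.2196)]·0.015055
= 34.34242·0.015055 = 0.517026

Final: 0.517026


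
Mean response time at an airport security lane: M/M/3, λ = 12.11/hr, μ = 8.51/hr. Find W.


a = 1.4230; ρ = 0.4743; P₀ = 0.229927
Lq = P₀·a^c·ρ/(c!(1−ρ)²) = 0.18957
Wq = Lq/λ = 0.18957/12.11 = 0.01565 hr
W = Wq + 1/μ = 0.01565 + 0.11751 = 0.13316 hr

Final: 0.13316 hr


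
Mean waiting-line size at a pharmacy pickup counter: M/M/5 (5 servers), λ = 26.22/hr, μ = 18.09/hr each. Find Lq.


a = λ/μ = 1.4494; ρ = a/5 = 0.2899
P₀ = 0.234396
Lq = P₀·a^c·ρ / (c!·(1−ρ)²) = 0.234396·6.39692·0.2899/(120·0.50426)
= 0.007183

Final: 0.007183


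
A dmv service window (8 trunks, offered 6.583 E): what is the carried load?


B(8,6.583) = 0.154851 (Erlang-B)
Carried load = a(1 − B) = 6.583·(1 − 0.154851) = 6.583·0.845149 = 5.5636 E

Final: 5.5636 Erlangs


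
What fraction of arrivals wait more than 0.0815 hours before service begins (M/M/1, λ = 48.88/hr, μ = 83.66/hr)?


ρ = 48.88/83.66 = 0.5843
P(Wq > t) = ρ·e^{−(μ−λ)t} = 0.5843·e^{−2.8346}
= 0.5843·0.058744 = 0.034322

Final: 0.034322


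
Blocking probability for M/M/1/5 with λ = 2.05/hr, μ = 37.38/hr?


ρ = λ/μ = 2.05/37.38 = 0.05484
P_K = (1−ρ)ρ^K/(1−ρ^(K+1)) = (0.9452·0.0000004961)/(1 − 0.00000002721)
= 0.0000004689/1.000000 = 0.0000004689

Final: 0.0000004689


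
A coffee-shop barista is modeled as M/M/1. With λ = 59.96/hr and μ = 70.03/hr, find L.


ρ = λ/μ = 59.96/70.03 = 0.8562
L = ρ/(1−ρ) = 0.8562/(1 − 0.8562) = 0.8562/0.1438 = 5.9543

Final: 5.9543


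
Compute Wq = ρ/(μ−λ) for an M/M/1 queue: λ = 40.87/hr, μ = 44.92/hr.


ρ = 40.87/44.92 = 0.9098
Wq = ρ/(μ−λ) = 0.9098/(44.92 − 40.87) = 0.9098/4.05 = 0.2247 hr

Final: 0.2247 hr


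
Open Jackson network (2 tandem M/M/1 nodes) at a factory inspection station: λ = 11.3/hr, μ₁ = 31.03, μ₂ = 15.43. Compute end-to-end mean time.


Each node sees arrival rate λ = 11.3/hr (tandem ⇒ throughput preserved).
W₁ = 1/(μ₁−λ) = 1/(31.03−11.3) = 0.05068 hr
W₂ = 1/(μ₂−λ) = 1/(15.43−11.3) = 0.24213 hr
W_total = W₁ + W₂ = 0.05068 + 0.24213 = 0.29281 hr

Final: 0.29281 hr


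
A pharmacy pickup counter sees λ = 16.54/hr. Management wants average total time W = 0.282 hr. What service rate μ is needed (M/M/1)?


W = 1/(μ−λ) ⇒ μ − λ = 1/W = 1/0.282 = 3.5461
μ = λ + 1/W = 16.54 + 3.5461 = 20.0861 per hr

Final: 20.0861 /hr


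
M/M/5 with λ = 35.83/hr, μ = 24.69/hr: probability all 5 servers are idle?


a = λ/μ = 35.83/24.69 = 1.4512; ρ = a/c = 0.2902
Σ_{k=0}^{4} a^k/k! (terms k=0..4) = 1.00000 + 1.45119 + 1.05298 + 0.50936 + 0.18480 = 4.19833
Tail: a^5/(5!(1−ρ)) = 6.43619/(120·0.7098) = 0.07557
P₀ = 1/(4.19833 + 0.07557) = 1/4.27390 = 0.233978

Final: 0.233978


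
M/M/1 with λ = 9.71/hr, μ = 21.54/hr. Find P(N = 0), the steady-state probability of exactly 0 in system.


ρ = 9.71/21.54 = 0.4508
P_n = (1−ρ)·ρ^n = (1 − 0.4508)·0.4508^0 = 0.5492·1.000000 = 0.549211

Final: 0.549211


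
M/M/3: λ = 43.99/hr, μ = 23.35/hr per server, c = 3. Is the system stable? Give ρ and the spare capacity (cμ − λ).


Total capacity cμ = 3·23.35 = 70.05/hr
ρ = λ/(cμ) = 43.99/70.05 = 0.6280
Stable ⇔ ρ < 1: YES
Spare capacity = cμ − λ = 70.05 − 43.99 = 26.06/hr

Final: ρ = 0.6280; stable; margin = 26.06/hr


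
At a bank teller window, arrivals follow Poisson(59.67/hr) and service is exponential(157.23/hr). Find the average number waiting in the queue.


ρ = 59.67/157.23 = 0.3795
Lq = ρ²/(1−ρ) = 0.1440/0.6205 = 0.2321

Final: 0.2321


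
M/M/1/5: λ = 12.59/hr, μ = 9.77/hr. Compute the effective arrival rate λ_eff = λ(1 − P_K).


ρ = 1.2886; P_K = (1−ρ)ρ^5/(1−ρ^6) = 0.286568
λ_eff = λ(1 − P_K) = 12.59·(1 − 0.286568) = 12.59·0.713432 = 8.9821 /hr

Final: 8.9821 /hr


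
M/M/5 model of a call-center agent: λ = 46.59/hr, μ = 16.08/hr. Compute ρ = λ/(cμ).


ρ = λ/(cμ) = 46.59/(5·16.08) = 46.59/80.40 = 0.5795

Final: 0.5795


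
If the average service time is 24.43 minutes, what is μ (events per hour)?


μ = 1/(service time) in consistent units.
1 hour = 60 min, so μ = 60/24.43 = 2.4560 per hour

Final: 2.4560 /hr


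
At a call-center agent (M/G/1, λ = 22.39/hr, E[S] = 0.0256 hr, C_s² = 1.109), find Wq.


ρ = λ·E[S] = 22.39·0.0256 = 0.5732
E[S²] = E[S]²(1+C_s²) = 0.0256²·(1+1.109) = 0.001382
Wq = λ·E[S²]/(2(1−ρ)) = 22.39·0.001382/(2·0.4268) = 0.03625 hr

Final: 0.03625 hr


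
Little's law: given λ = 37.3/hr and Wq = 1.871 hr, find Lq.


Lq = λWq = 37.3·1.871 = 69.7883

Final: 69.7883


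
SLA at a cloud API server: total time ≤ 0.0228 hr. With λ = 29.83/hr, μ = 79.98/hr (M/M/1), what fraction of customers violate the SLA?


W ~ Exponential(μ−λ) for M/M/1.
μ − λ = 79.98 − 29.83 = 50.1500
P(W > t) = e^{−(μ−λ)t} = e^{−1.1434} = 0.318727

Final: 0.318727


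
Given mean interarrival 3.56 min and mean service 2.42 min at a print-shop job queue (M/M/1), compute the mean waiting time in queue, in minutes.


λ = 60/3.56 = 16.8539 /hr
μ = 60/2.42 = 24.7934 /hr
ρ = λ/μ = 16.8539/24.7934 = 0.6798
Wq = ρ/(μ−λ) = 0.6798/(24.7934−16.8539) = 0.08562 hr
In minutes: 0.08562·60 = 5.137 min

Final: 5.137 min


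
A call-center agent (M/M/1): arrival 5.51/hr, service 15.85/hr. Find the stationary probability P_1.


ρ = 5.51/15.85 = 0.3476
P_n = (1−ρ)·ρ^n = (1 − 0.3476)·0.3476^1 = 0.6524·0.347634 = 0.226785

Final: 0.226785


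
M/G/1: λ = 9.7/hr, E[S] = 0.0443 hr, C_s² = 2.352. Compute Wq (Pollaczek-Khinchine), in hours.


ρ = λ·E[S] = 9.7·0.0443 = 0.4297
E[S²] = E[S]²(1+C_s²) = 0.0443²·(1+2.352) = 0.006578
Wq = λ·E[S²]/(2(1−ρ)) = 9.7·0.006578/(2·0.5703) = 0.05594 hr

Final: 0.05594 hr


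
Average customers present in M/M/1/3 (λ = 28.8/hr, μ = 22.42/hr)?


ρ = 28.8/22.42 = 1.2846
L = ρ[1 − (K+1)ρ^K + Kρ^(K+1)] / [(1−ρ)(1−ρ^(K+1))]
Numerator: 1.2846·(1 − 4·2.119682 + 3·2.722874) = 0.886216
Denominator: (-0.2846)·(-1.722874) = 0.490274
L = 0.886216/0.490274 = 1.8076

Final: 1.8076


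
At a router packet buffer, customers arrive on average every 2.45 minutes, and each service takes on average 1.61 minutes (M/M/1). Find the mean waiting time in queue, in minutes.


λ = 60/2.45 = 24.4898 /hr
μ = 60/1.61 = 37.2671 /hr
ρ = λ/μ = 24.4898/37.2671 = 0.6571
Wq = ρ/(μ−λ) = 0.6571/(37.2671−24.4898) = 0.05143 hr
In minutes: 0.05143·60 = 3.086 min

Final: 3.086 min


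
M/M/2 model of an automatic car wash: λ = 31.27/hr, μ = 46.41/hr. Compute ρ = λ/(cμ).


ρ = λ/(cμ) = 31.27/(2·46.41) = 31.27/92.82 = 0.3369

Final: 0.3369


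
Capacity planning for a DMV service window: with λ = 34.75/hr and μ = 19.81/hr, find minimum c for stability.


Stability requires cμ > λ ⇔ c > λ/μ.
λ/μ = 34.75/19.81 = 1.7542
Minimum integer c = ⌊1.7542⌋ + 1 = 2
Check: 2·19.81 = 39.62 > 34.75, while 1·19.81 = 19.81 ≤ 34.75

Final: 2 servers


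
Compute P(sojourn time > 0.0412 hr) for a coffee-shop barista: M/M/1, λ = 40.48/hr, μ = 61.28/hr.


W ~ Exponential(μ−λ) for M/M/1.
μ − λ = 61.28 − 40.48 = 20.8000
P(W > t) = e^{−(μ−λ)t} = e^{−0.8570} = 0.424450

Final: 0.424450


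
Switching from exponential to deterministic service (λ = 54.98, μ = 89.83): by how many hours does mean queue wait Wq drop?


ρ = 54.98/89.83 = 0.6120
Wq(M/M/1) = ρ/(μ−λ) = 0.6120/34.85 = 0.01756 hr
Wq(M/D/1) = ρ/(2(μ−λ)) = 0.008781 hr
Savings = 0.01756 − 0.008781 = 0.008781 hr

Final: 0.008781 hr


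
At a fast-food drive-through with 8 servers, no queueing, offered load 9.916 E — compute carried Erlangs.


B(8,9.916) = 0.334371 (Erlang-B)
Carried load = a(1 − B) = 9.916·(1 − 0.334371) = 9.916·0.665629 = 6.6004 E

Final: 6.6004 Erlangs


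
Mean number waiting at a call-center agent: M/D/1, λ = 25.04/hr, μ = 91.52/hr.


ρ = 25.04/91.52 = 0.2736
M/D/1: Lq = ρ²/(2(1−ρ)) = 0.07486/(2·0.7264) = 0.05153

Final: 0.05153


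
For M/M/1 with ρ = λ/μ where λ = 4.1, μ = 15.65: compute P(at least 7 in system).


ρ = 4.1/15.65 = 0.2620
P(N ≥ n) = ρ^n = 0.2620^7 = 0.00008470

Final: 0.00008470


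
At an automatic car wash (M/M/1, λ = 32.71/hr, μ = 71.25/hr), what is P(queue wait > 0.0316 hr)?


ρ = 32.71/71.25 = 0.4591
P(Wq > t) = ρ·e^{−(μ−λ)t} = 0.4591·e^{−1.2179}
= 0.4591·0.295861 = 0.135826

Final: 0.135826


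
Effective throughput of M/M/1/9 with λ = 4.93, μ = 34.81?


ρ = 0.1416; P_K = (1−ρ)ρ^9/(1−ρ^10) = 0.00000001968
λ_eff = λ(1 − P_K) = 4.93·(1 − 0.00000001968) = 4.93·1.000000 = 4.9300 /hr

Final: 4.9300 /hr


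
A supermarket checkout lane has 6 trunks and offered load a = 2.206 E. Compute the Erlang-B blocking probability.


B(c,a) = (a^c/c!) / Σ_{k=0}^{c} a^k/k!
a^6/6! = 0.160067
Σ terms (k=0..6): 1.00000 + 2.20600 + 2.43322 + 1.78923 + 0.98676 + 0.43536 + 0.16007 = 9.010627
B = 0.160067/9.010627 = 0.017764

Final: 0.017764


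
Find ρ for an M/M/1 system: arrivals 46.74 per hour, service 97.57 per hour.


ρ = λ/μ = 46.74/97.57 = 0.4790

Final: 0.4790


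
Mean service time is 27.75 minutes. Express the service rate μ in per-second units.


μ = 1/(service time) in consistent units.
1 second = 0.0166667 min, so μ = 0.0166667/27.75 = 0.0006006 per second

Final: 0.0006006 /sec


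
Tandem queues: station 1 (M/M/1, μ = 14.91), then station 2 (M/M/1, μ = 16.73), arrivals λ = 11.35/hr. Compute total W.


Each node sees arrival rate λ = 11.35/hr (tandem ⇒ throughput preserved).
W₁ = 1/(μ₁−λ) = 1/(14.91−11.35) = 0.28090 hr
W₂ = 1/(μ₂−λ) = 1/(16.73−11.35) = 0.18587 hr
W_total = W₁ + W₂ = 0.28090 + 0.18587 = 0.46677 hr

Final: 0.46677 hr


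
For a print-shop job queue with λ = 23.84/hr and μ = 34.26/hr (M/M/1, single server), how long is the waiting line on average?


ρ = 23.84/34.26 = 0.6959
Lq = ρ²/(1−ρ) = 0.4842/0.3041 = 1.5921

Final: 1.5921


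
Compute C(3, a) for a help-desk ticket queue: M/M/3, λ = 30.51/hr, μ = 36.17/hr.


a = λ/μ = 0.8435; ρ = a/3 = 0.2812
P₀ = 0.427637 (from M/M/c formula)
C(c,a) = [a^c/(c!(1−ρ))]·P₀ = [0.60018/(6·0.7188)]·0.427637
= 0.13916·0.427637 = 0.059509

Final: 0.059509


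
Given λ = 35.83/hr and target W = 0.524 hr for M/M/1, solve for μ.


W = 1/(μ−λ) ⇒ μ − λ = 1/W = 1/0.524 = 1.9084
μ = λ + 1/W = 35.83 + 1.9084 = 37.7384 per hr

Final: 37.7384 /hr


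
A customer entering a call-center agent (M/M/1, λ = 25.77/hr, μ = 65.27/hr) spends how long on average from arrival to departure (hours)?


W = 1/(μ−λ) = 1/(65.27 − 25.77) = 1/39.50 = 0.02532 hr

Final: 0.02532 hr


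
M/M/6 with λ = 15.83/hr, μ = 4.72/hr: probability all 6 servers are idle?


a = λ/μ = 15.83/4.72 = 3.3538; ρ = a/c = 0.5590
Σ_{k=0}^{5} a^k/k! (terms k=0..5) = 1.00000 + 3.35381 + 5.62403 + 6.28732 + 5.27162 + 3.53601 = 25.07280
Tail: a^6/(6!(1−ρ)) = 1423.09370/(720·0.4410) = 4.48159
P₀ = 1/(25.07280 + 4.48159) = 1/29.55438 = 0.033836

Final: 0.033836


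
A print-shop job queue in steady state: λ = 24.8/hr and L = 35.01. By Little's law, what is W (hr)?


W = L/λ = 35.01/24.8 = 1.4117 hr

Final: 1.4117 hr


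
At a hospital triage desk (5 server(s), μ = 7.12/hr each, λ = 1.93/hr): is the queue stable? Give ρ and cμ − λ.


Total capacity cμ = 5·7.12 = 35.60/hr
ρ = λ/(cμ) = 1.93/35.60 = 0.05421
Stable ⇔ ρ < 1: YES
Spare capacity = cμ − λ = 35.60 − 1.93 = 33.67/hr

Final: ρ = 0.05421; stable; margin = 33.67/hr


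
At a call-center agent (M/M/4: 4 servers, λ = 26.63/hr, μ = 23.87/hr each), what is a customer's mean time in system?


a = 1.1156; ρ = 0.2789; P₀ = 0.326918
Lq = P₀·a^c·ρ/(c!(1−ρ)²) = 0.01132
Wq = Lq/λ = 0.01132/26.63 = 0.0004250 hr
W = Wq + 1/μ = 0.0004250 + 0.04189 = 0.04232 hr

Final: 0.04232 hr


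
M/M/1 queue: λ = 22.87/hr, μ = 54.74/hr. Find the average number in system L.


ρ = λ/μ = 22.87/54.74 = 0.4178
L = ρ/(1−ρ) = 0.4178/(1 − 0.4178) = 0.4178/0.5822 = 0.7176

Final: 0.7176


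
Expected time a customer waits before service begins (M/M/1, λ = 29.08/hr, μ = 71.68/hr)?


ρ = 29.08/71.68 = 0.4057
Wq = ρ/(μ−λ) = 0.4057/(71.68 − 29.08) = 0.4057/42.60 = 0.009523 hr

Final: 0.009523 hr


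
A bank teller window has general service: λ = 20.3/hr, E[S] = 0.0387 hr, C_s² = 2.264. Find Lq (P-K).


ρ = λ·E[S] = 20.3·0.0387 = 0.7856
Lq = ρ²(1+C_s²)/(2(1−ρ)) = 0.6172·(1+2.264)/(2·0.2144)
= 0.6172·3.2640/0.4288 = 4.69818

Final: 4.69818


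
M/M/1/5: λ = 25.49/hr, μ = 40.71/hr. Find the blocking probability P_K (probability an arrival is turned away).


ρ = λ/μ = 25.49/40.71 = 0.6261
P_K = (1−ρ)ρ^K/(1−ρ^(K+1)) = (0.3739·0.096237)/(1 − 0.060258)
= 0.035980/0.939742 = 0.038287

Final: 0.038287


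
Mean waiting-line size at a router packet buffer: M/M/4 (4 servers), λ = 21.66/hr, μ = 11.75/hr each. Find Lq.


a = λ/μ = 1.8434; ρ = a/4 = 0.4609
P₀ = 0.154347
Lq = P₀·a^c·ρ / (c!·(1−ρ)²) = 0.154347·11.54735·0.4609/(24·0.29068)
= 0.11774

Final: 0.11774


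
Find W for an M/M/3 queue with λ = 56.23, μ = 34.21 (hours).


a = 1.6437; ρ = 0.5479; P₀ = 0.177572
Lq = P₀·a^c·ρ/(c!(1−ρ)²) = 0.35227
Wq = Lq/λ = 0.35227/56.23 = 0.006265 hr
W = Wq + 1/μ = 0.006265 + 0.02923 = 0.03550 hr

Final: 0.03550 hr


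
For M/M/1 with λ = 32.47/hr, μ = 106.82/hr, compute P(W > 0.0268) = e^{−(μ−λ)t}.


W ~ Exponential(μ−λ) for M/M/1.
μ − λ = 106.82 − 32.47 = 74.3500
P(W > t) = e^{−(μ−λ)t} = e^{−1.9926} = 0.136343

Final: 0.136343


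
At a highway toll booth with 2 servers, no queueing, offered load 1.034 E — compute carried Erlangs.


B(2,1.034) = 0.208122 (Erlang-B)
Carried load = a(1 − B) = 1.034·(1 − 0.208122) = 1.034·0.791878 = 0.8188 E

Final: 0.8188 Erlangs


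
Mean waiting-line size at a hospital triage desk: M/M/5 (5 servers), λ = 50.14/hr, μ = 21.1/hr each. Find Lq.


a = λ/μ = 2.3763; ρ = a/5 = 0.4753
P₀ = 0.091174
Lq = P₀·a^c·ρ / (c!·(1−ρ)²) = 0.091174·75.77211·0.4753/(120·0.27535)
= 0.09937

Final: 0.09937


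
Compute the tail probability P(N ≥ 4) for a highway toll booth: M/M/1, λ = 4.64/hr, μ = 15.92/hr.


ρ = 4.64/15.92 = 0.2915
P(N ≥ n) = ρ^n = 0.2915^4 = 0.007216

Final: 0.007216


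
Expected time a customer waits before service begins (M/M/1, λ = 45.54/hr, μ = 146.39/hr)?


ρ = 45.54/146.39 = 0.3111
Wq = ρ/(μ−λ) = 0.3111/(146.39 − 45.54) = 0.3111/100.85 = 0.003085 hr

Final: 0.003085 hr


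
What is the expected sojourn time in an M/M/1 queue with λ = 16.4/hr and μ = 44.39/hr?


W = 1/(μ−λ) = 1/(44.39 − 16.4) = 1/27.99 = 0.03573 hr

Final: 0.03573 hr


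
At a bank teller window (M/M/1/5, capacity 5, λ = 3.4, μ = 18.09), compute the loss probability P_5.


ρ = λ/μ = 3.4/18.09 = 0.1879
P_K = (1−ρ)ρ^K/(1−ρ^(K+1)) = (0.8121·0.0002345)/(1 − 0.00004408)
= 0.0001905/0.999956 = 0.0001905

Final: 0.0001905


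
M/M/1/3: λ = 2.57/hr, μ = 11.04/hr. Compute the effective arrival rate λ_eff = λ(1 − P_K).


ρ = 0.2328; P_K = (1−ρ)ρ^3/(1−ρ^4) = 0.009707
λ_eff = λ(1 − P_K) = 2.57·(1 − 0.009707) = 2.57·0.990293 = 2.5451 /hr

Final: 2.5451 /hr


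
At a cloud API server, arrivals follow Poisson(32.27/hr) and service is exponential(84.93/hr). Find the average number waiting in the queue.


ρ = 32.27/84.93 = 0.3800
Lq = ρ²/(1−ρ) = 0.1444/0.6200 = 0.2328

Final: 0.2328


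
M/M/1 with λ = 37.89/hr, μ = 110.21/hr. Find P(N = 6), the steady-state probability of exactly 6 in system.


ρ = 37.89/110.21 = 0.3438
P_n = (1−ρ)·ρ^n = (1 − 0.3438)·0.3438^6 = 0.6562·0.001651 = 0.001084

Final: 0.001084


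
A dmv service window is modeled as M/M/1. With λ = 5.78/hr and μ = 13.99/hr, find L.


ρ = λ/μ = 5.78/13.99 = 0.4132
L = ρ/(1−ρ) = 0.4132/(1 − 0.4132) = 0.4132/0.5868 = 0.7040

Final: 0.7040


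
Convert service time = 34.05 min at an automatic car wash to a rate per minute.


μ = 1/(service time) in consistent units.
1 minute = 1 min, so μ = 1/34.05 = 0.02937 per minute

Final: 0.02937 /min


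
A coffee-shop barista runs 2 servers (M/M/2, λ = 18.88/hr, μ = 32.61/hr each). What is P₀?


a = λ/μ = 18.88/32.61 = 0.5790; ρ = a/c = 0.2895
Σ_{k=0}^{1} a^k/k! (terms k=0..1) = 1.00000 + 0.57896 = 1.57896
Tail: a^2/(2!(1−ρ)) = 0.33520/(2·0.7105) = 0.23588
P₀ = 1/(1.57896 + 0.23588) = 1/1.81485 = 0.551011

Final: 0.551011


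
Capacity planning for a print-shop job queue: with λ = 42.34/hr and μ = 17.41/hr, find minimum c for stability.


Stability requires cμ > λ ⇔ c > λ/μ.
λ/μ = 42.34/17.41 = 2.4319
Minimum integer c = ⌊2.4319⌋ + 1 = 3
Check: 3·17.41 = 52.23 > 42.34, while 2·17.41 = 34.82 ≤ 42.34

Final: 3 servers


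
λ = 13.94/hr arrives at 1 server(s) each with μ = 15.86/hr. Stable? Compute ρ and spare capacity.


Total capacity cμ = 1·15.86 = 15.86/hr
ρ = λ/(cμ) = 13.94/15.86 = 0.8789
Stable ⇔ ρ < 1: YES
Spare capacity = cμ − λ = 15.86 − 13.94 = 1.92/hr

Final: ρ = 0.8789; stable; margin = 1.92/hr


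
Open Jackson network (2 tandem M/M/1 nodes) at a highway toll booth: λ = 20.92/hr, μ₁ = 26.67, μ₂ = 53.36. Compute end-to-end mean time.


Each node sees arrival rate λ = 20.92/hr (tandem ⇒ throughput preserved).
W₁ = 1/(μ₁−λ) = 1/(26.67−20.92) = 0.17391 hr
W₂ = 1/(μ₂−λ) = 1/(53.36−20.92) = 0.03083 hr
W_total = W₁ + W₂ = 0.17391 + 0.03083 = 0.20474 hr

Final: 0.20474 hr


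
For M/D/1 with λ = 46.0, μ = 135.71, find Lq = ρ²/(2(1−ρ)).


ρ = 46.0/135.71 = 0.3390
M/D/1: Lq = ρ²/(2(1−ρ)) = 0.1149/(2·0.6610) = 0.08690

Final: 0.08690


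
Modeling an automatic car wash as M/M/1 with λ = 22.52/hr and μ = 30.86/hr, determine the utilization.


ρ = λ/μ = 22.52/30.86 = 0.7297

Final: 0.7297


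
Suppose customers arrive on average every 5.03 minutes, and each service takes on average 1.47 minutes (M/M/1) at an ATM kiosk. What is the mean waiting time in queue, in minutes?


λ = 60/5.03 = 11.9284 /hr
μ = 60/1.47 = 40.8163 /hr
ρ = λ/μ = 11.9284/40.8163 = 0.2922
Wq = ρ/(μ−λ) = 0.2922/(40.8163−11.9284) = 0.01012 hr
In minutes: 0.01012·60 = 0.6070 min

Final: 0.6070 min


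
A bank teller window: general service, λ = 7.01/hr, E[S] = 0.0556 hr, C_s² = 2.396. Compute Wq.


ρ = λ·E[S] = 7.01·0.0556 = 0.3898
E[S²] = E[S]²(1+C_s²) = 0.0556²·(1+2.396) = 0.010498
Wq = λ·E[S²]/(2(1−ρ)) = 7.01·0.010498/(2·0.6102) = 0.06030 hr

Final: 0.06030 hr


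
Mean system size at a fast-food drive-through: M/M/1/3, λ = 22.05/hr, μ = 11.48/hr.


ρ = 22.05/11.48 = 1.9207
L = ρ[1 − (K+1)ρ^K + Kρ^(K+1)] / [(1−ρ)(1−ρ^(K+1))]
Numerator: 1.9207·(1 − 4·7.085983 + 3·13.610273) = 25.904688
Denominator: (-0.9207)·(-12.610273) = 11.610678
L = 25.904688/11.610678 = 2.2311

Final: 2.2311


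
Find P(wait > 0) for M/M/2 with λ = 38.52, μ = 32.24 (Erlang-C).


a = λ/μ = 1.1948; ρ = a/2 = 0.5974
P₀ = 0.252039 (from M/M/c formula)
C(c,a) = [a^c/(c!(1−ρ))]·P₀ = [1.42752/(2·0.4026)]·0.252039
= 1.77285·0.252039 = 0.446828

Final: 0.446828


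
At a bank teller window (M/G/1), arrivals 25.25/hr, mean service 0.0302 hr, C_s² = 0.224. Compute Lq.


ρ = λ·E[S] = 25.25·0.0302 = 0.7626
Lq = ρ²(1+C_s²)/(2(1−ρ)) = 0.5815·(1+0.224)/(2·0.2374)
= 0.5815·1.2240/0.4749 = 1.49870

Final: 1.49870


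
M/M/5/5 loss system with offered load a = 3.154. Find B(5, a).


B(c,a) = (a^c/c!) / Σ_{k=0}^{c} a^k/k!
a^5/5! = 2.600921
Σ terms (k=0..5): 1.00000 + 3.15400 + 4.97386 + 5.22918 + 4.12321 + 2.60092 = 21.081173
B = 2.600921/21.081173 = 0.123376

Final: 0.123376


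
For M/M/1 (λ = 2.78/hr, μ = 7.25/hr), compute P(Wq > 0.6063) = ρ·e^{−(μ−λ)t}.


ρ = 2.78/7.25 = 0.3834
P(Wq > t) = ρ·e^{−(μ−λ)t} = 0.3834·e^{−2.7102}
= 0.3834·0.066526 = 0.025509

Final: 0.025509


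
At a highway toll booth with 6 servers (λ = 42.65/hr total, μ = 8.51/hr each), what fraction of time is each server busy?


ρ = λ/(cμ) = 42.65/(6·8.51) = 42.65/51.06 = 0.8353

Final: 0.8353


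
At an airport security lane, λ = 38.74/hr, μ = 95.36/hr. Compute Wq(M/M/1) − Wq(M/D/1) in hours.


ρ = 38.74/95.36 = 0.4062
Wq(M/M/1) = ρ/(μ−λ) = 0.4062/56.62 = 0.007175 hr
Wq(M/D/1) = ρ/(2(μ−λ)) = 0.003588 hr
Savings = 0.007175 − 0.003588 = 0.003588 hr

Final: 0.003588 hr


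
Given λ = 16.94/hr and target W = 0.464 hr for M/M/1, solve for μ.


W = 1/(μ−λ) ⇒ μ − λ = 1/W = 1/0.464 = 2.1552
μ = λ + 1/W = 16.94 + 2.1552 = 19.0952 per hr

Final: 19.0952 /hr


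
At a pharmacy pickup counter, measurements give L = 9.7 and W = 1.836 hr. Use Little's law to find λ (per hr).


λ = L/W = 9.7/1.836 = 5.2832 /hr

Final: 5.2832 /hr


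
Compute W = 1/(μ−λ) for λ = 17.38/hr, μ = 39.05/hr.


W = 1/(μ−λ) = 1/(39.05 − 17.38) = 1/21.67 = 0.04615 hr

Final: 0.04615 hr


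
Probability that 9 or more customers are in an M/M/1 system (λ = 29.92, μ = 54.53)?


ρ = 29.92/54.53 = 0.5487
P(N ≥ n) = ρ^n = 0.5487^9 = 0.004507

Final: 0.004507


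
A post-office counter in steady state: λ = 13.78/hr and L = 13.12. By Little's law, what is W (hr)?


W = L/λ = 13.12/13.78 = 0.9521 hr

Final: 0.9521 hr


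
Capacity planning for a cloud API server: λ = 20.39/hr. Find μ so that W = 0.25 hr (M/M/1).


W = 1/(μ−λ) ⇒ μ − λ = 1/W = 1/0.25 = 4.0000
μ = λ + 1/W = 20.39 + 4.0000 = 24.3900 per hr

Final: 24.3900 /hr


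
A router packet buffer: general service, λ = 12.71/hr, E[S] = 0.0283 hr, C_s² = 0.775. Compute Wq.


ρ = λ·E[S] = 12.71·0.0283 = 0.3597
E[S²] = E[S]²(1+C_s²) = 0.0283²·(1+0.775) = 0.001422
Wq = λ·E[S²]/(2(1−ρ)) = 12.71·0.001422/(2·0.6403) = 0.01411 hr

Final: 0.01411 hr


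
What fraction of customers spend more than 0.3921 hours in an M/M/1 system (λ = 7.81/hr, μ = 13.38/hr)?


W ~ Exponential(μ−λ) for M/M/1.
μ − λ = 13.38 − 7.81 = 5.5700
P(W > t) = e^{−(μ−λ)t} = e^{−2.1840} = 0.112591

Final: 0.112591


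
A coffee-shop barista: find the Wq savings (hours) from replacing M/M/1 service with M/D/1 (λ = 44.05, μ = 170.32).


ρ = 44.05/170.32 = 0.2586
Wq(M/M/1) = ρ/(μ−λ) = 0.2586/126.27 = 0.002048 hr
Wq(M/D/1) = ρ/(2(μ−λ)) = 0.001024 hr
Savings = 0.002048 − 0.001024 = 0.001024 hr

Final: 0.001024 hr


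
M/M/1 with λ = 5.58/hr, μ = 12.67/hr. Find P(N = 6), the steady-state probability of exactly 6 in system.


ρ = 5.58/12.67 = 0.4404
P_n = (1−ρ)·ρ^n = (1 − 0.4404)·0.4404^6 = 0.5596·0.007297 = 0.004083

Final: 0.004083


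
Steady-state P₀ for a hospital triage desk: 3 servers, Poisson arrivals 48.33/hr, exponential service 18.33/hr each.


a = λ/μ = 48.33/18.33 = 2.6367; ρ = a/c = 0.8789
Σ_{k=0}^{2} a^k/k! (terms k=0..2) = 1.00000 + 2.63666 + 3.47599 = 7.11265
Tail: a^3/(3!(1−ρ)) = 18.33002/(6·0.1211) = 25.22442
P₀ = 1/(7.11265 + 25.22442) = 1/32.33707 = 0.030924

Final: 0.030924


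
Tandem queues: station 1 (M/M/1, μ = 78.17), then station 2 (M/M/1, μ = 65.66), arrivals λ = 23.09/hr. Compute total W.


Each node sees arrival rate λ = 23.09/hr (tandem ⇒ throughput preserved).
W₁ = 1/(μ₁−λ) = 1/(78.17−23.09) = 0.01816 hr
W₂ = 1/(μ₂−λ) = 1/(65.66−23.09) = 0.02349 hr
W_total = W₁ + W₂ = 0.01816 + 0.02349 = 0.04165 hr

Final: 0.04165 hr


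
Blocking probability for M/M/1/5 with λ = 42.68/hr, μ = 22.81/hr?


ρ = λ/μ = 42.68/22.81 = 1.8711
P_K = (1−ρ)ρ^K/(1−ρ^(K+1)) = (-0.8711·22.934835)/(1 − 42.913581)
= -19.978745/-41.913581 = 0.476665

Final: 0.476665


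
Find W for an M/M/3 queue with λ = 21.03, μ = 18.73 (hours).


a = 1.1228; ρ = 0.3743; P₀ = 0.319473
Lq = P₀·a^c·ρ/(c!(1−ρ)²) = 0.07204
Wq = Lq/λ = 0.07204/21.03 = 0.003426 hr
W = Wq + 1/μ = 0.003426 + 0.05339 = 0.05682 hr

Final: 0.05682 hr


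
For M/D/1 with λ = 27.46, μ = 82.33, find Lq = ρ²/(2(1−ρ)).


ρ = 27.46/82.33 = 0.3335
M/D/1: Lq = ρ²/(2(1−ρ)) = 0.1112/(2·0.6665) = 0.08346

Final: 0.08346


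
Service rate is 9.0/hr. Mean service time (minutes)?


Mean service time = 1/μ = 1/9.0 hour = 0.11111 hour
In minutes: 0.11111 × 60 = 6.6667 min

Final: 6.6667 min


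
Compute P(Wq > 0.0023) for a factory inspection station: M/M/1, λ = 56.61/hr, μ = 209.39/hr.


ρ = 56.61/209.39 = 0.2704
P(Wq > t) = ρ·e^{−(μ−λ)t} = 0.2704·e^{−0.3514}
= 0.2704·0.703706 = 0.190252

Final: 0.190252


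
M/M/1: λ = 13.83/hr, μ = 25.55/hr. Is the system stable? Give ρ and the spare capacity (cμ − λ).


Total capacity cμ = 1·25.55 = 25.55/hr
ρ = λ/(cμ) = 13.83/25.55 = 0.5413
Stable ⇔ ρ < 1: YES
Spare capacity = cμ − λ = 25.55 − 13.83 = 11.72/hr

Final: ρ = 0.5413; stable; margin = 11.72/hr
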